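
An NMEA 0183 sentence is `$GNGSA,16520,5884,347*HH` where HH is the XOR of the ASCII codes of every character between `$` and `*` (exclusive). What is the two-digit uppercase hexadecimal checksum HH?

XOR the ASCII codes of the payload characters:
  'G' = 0x47 → acc = 0x47
  'N' = 0x4E → acc = 0x09
  'G' = 0x47 → acc = 0x4E
  'S' = 0x53 → acc = 0x1D
  'A' = 0x41 → acc = 0x5C
  ',' = 0x2C → acc = 0x70
  '1' = 0x31 → acc = 0x41
  '6' = 0x36 → acc = 0x77
  '5' = 0x35 → acc = 0x42
  '2' = 0x32 → acc = 0x70
  '0' = 0x30 → acc = 0x40
  ',' = 0x2C → acc = 0x6C
  '5' = 0x35 → acc = 0x59
  '8' = 0x38 → acc = 0x61
  '8' = 0x38 → acc = 0x59
  '4' = 0x34 → acc = 0x6D
  ',' = 0x2C → acc = 0x41
  '3' = 0x33 → acc = 0x72
  '4' = 0x34 → acc = 0x46
  '7' = 0x37 → acc = 0x71
Checksum = 0x71.

71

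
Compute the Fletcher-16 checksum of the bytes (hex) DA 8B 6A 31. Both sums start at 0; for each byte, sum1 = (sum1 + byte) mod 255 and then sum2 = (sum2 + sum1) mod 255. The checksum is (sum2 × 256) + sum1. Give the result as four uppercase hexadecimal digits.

Running sums (mod 255):
  after byte 0 (DA): sum1=218, sum2=218
  after byte 1 (8B): sum1=102, sum2=65
  after byte 2 (6A): sum1=208, sum2=18
  after byte 3 (31): sum1=2, sum2=20
Checksum = sum2·256 + sum1 = 20·256 + 2 = 5122 = 0x1402.

1402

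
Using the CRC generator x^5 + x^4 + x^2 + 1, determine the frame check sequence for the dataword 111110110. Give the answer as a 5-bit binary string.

10101

Append 5 zeros: 11111011000000. Divide by 110101 (XOR where the leading bit is 1):
  pos 0: 111110 XOR 110101 = 001011
  pos 2: 101111 XOR 110101 = 011010
  pos 3: 110100 XOR 110101 = 000001
  pos 8: 100000 XOR 110101 = 010101
Remainder (last 5 bits) = 10101. This is the CRC / FCS.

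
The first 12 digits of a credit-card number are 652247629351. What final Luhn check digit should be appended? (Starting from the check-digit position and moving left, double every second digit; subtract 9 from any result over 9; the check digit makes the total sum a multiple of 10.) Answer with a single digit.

Partial digits right→left: 1 5 3 9 2 6 7 4 2 2 5 6
Double every second digit counting from the check-digit position (so the 1st, 3rd, 5th, ... of the partial from the right).
  doubled (with −9 where >9): 2 6 4 5 4 1 → sum 22
  kept as-is: 5 9 6 4 2 6 → sum 32
Total = 22 + 32 = 54.
Check digit = (10 − (54 mod 10)) mod 10 = 6.

6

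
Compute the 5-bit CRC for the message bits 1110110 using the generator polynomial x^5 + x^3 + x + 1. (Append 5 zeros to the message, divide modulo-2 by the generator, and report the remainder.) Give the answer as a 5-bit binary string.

Append 5 zeros: 111011000000. Divide by 101011 (XOR where the leading bit is 1):
  pos 0: 111011 XOR 101011 = 010000
  pos 1: 100000 XOR 101011 = 001011
  pos 3: 101100 XOR 101011 = 000111
  pos 6: 111000 XOR 101011 = 010011
Remainder (last 5 bits) = 10011. This is the CRC / FCS.

10011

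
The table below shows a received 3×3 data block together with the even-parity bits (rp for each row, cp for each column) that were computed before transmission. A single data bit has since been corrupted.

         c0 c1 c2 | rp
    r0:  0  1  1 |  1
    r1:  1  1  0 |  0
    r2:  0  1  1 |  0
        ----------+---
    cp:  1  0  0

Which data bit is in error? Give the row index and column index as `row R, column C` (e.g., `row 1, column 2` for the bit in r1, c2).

row 0, column 1

Recompute each row's even parity and compare to rp:
  r0: data parity 0, sent rp 1 → mismatch
  r1: data parity 0, sent rp 0 → ok
  r2: data parity 0, sent rp 0 → ok
Recompute each column's even parity and compare to cp:
  c0: data parity 1, sent cp 1 → ok
  c1: data parity 1, sent cp 0 → mismatch
  c2: data parity 0, sent cp 0 → ok
Exactly one row (r0) and one column (c1) fail → the flipped bit is at their intersection.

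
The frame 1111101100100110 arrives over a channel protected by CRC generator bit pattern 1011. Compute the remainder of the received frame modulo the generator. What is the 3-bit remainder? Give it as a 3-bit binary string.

000

Modulo-2 division of 1111101100100110 by 1011:
  pos 0: 1111 XOR 1011 = 0100
  pos 1: 1001 XOR 1011 = 0010
  pos 3: 1001 XOR 1011 = 0010
  pos 5: 1010 XOR 1011 = 0001
  pos 8: 1010 XOR 1011 = 0001
  pos 11: 1011 XOR 1011 = 0000
Remainder = 000 (zero — the frame passes the CRC check).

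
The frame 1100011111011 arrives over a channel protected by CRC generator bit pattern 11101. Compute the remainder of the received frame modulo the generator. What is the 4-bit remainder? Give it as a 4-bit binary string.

Modulo-2 division of 1100011111011 by 11101:
  pos 0: 11000 XOR 11101 = 00101
  pos 2: 10111 XOR 11101 = 01010
  pos 3: 10101 XOR 11101 = 01000
  pos 4: 10001 XOR 11101 = 01100
  pos 5: 11001 XOR 11101 = 00100
  pos 7: 10001 XOR 11101 = 01100
  pos 8: 11001 XOR 11101 = 00100
Remainder = 0100 (nonzero — an error is detected).

0100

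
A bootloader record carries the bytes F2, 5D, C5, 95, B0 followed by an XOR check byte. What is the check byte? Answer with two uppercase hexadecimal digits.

4F

XOR the bytes together:
  start with 0xF2
  0xF2 ⊕ 0x5D = 0xAF
  0xAF ⊕ 0xC5 = 0x6A
  0x6A ⊕ 0x95 = 0xFF
  0xFF ⊕ 0xB0 = 0x4F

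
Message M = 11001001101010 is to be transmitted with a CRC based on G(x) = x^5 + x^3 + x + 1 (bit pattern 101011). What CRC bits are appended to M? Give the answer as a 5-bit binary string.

11111

Append 5 zeros: 1100100110101000000. Divide by 101011 (XOR where the leading bit is 1):
  pos 0: 110010 XOR 101011 = 011001
  pos 1: 110010 XOR 101011 = 011001
  pos 2: 110011 XOR 101011 = 011000
  pos 3: 110001 XOR 101011 = 011010
  pos 4: 110100 XOR 101011 = 011111
  pos 5: 111111 XOR 101011 = 010100
  pos 6: 101000 XOR 101011 = 000011
  pos 10: 111000 XOR 101011 = 010011
  pos 11: 100110 XOR 101011 = 001101
  pos 13: 110100 XOR 101011 = 011111
Remainder (last 5 bits) = 11111. This is the CRC / FCS.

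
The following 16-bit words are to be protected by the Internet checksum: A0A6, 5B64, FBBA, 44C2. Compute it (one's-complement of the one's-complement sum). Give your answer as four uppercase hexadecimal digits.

C377

One's-complement addition (fold any carry out of bit 15 back into bit 0):
  0xA0A6 + 0x5B64 = 0x0FC0A
  0xFC0A + 0xFBBA = 0x1F7C4 → wrap carry → 0xF7C5
  0xF7C5 + 0x44C2 = 0x13C87 → wrap carry → 0x3C88
One's-complement sum = 0x3C88.
Checksum = ~0x3C88 & 0xFFFF = 0xC377.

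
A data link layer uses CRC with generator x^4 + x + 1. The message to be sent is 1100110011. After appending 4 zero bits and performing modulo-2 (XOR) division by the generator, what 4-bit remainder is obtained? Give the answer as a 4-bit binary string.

Append 4 zeros: 11001100110000. Divide by 10011 (XOR where the leading bit is 1):
  pos 0: 11001 XOR 10011 = 01010
  pos 1: 10101 XOR 10011 = 00110
  pos 3: 11000 XOR 10011 = 01011
  pos 4: 10111 XOR 10011 = 00100
  pos 6: 10010 XOR 10011 = 00001
Remainder (last 4 bits) = 1000. This is the CRC / FCS.

1000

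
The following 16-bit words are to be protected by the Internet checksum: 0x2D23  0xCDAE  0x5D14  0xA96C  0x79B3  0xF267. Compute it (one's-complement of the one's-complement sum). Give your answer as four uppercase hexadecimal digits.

One's-complement addition (fold any carry out of bit 15 back into bit 0):
  0x2D23 + 0xCDAE = 0x0FAD1
  0xFAD1 + 0x5D14 = 0x157E5 → wrap carry → 0x57E6
  0x57E6 + 0xA96C = 0x10152 → wrap carry → 0x0153
  0x0153 + 0x79B3 = 0x07B06
  0x7B06 + 0xF267 = 0x16D6D → wrap carry → 0x6D6E
One's-complement sum = 0x6D6E.
Checksum = ~0x6D6E & 0xFFFF = 0x9291.

9291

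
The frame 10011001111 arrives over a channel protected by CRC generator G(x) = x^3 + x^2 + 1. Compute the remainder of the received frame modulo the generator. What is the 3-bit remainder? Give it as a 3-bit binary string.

000

Modulo-2 division of 10011001111 by 1101:
  pos 0: 1001 XOR 1101 = 0100
  pos 1: 1001 XOR 1101 = 0100
  pos 2: 1000 XOR 1101 = 0101
  pos 3: 1010 XOR 1101 = 0111
  pos 4: 1111 XOR 1101 = 0010
  pos 6: 1011 XOR 1101 = 0110
  pos 7: 1101 XOR 1101 = 0000
Remainder = 000 (zero — the frame passes the CRC check).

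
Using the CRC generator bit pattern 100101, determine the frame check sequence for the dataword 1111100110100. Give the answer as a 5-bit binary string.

Append 5 zeros: 111110011010000000. Divide by 100101 (XOR where the leading bit is 1):
  pos 0: 111110 XOR 100101 = 011011
  pos 1: 110110 XOR 100101 = 010011
  pos 2: 100111 XOR 100101 = 000010
  pos 6: 101010 XOR 100101 = 001111
  pos 8: 111100 XOR 100101 = 011001
  pos 9: 110010 XOR 100101 = 010111
  pos 10: 101110 XOR 100101 = 001011
  pos 12: 101100 XOR 100101 = 001001
Remainder (last 5 bits) = 01001. This is the CRC / FCS.

01001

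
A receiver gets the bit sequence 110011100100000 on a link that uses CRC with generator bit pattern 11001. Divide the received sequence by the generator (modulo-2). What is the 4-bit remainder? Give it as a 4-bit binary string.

Modulo-2 division of 110011100100000 by 11001:
  pos 0: 11001 XOR 11001 = 00000
  pos 5: 11001 XOR 11001 = 00000
Remainder = 0000 (zero — the frame passes the CRC check).

0000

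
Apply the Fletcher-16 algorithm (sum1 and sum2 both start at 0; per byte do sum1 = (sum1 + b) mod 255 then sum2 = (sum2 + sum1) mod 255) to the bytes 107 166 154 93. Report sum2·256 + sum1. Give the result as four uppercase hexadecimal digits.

340A

Running sums (mod 255):
  after byte 0 (107): sum1=107, sum2=107
  after byte 1 (166): sum1=18, sum2=125
  after byte 2 (154): sum1=172, sum2=42
  after byte 3 (93): sum1=10, sum2=52
Checksum = sum2·256 + sum1 = 52·256 + 10 = 13322 = 0x340A.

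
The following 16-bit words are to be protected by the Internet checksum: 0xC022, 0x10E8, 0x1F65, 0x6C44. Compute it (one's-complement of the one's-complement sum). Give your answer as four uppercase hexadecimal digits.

One's-complement addition (fold any carry out of bit 15 back into bit 0):
  0xC022 + 0x10E8 = 0x0D10A
  0xD10A + 0x1F65 = 0x0F06F
  0xF06F + 0x6C44 = 0x15CB3 → wrap carry → 0x5CB4
One's-complement sum = 0x5CB4.
Checksum = ~0x5CB4 & 0xFFFF = 0xA34B.

A34B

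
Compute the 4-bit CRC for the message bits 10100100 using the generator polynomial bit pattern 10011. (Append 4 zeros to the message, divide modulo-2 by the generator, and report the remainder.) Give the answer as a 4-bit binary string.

1000

Append 4 zeros: 101001000000. Divide by 10011 (XOR where the leading bit is 1):
  pos 0: 10100 XOR 10011 = 00111
  pos 2: 11110 XOR 10011 = 01101
  pos 3: 11010 XOR 10011 = 01001
  pos 4: 10010 XOR 10011 = 00001
Remainder (last 4 bits) = 1000. This is the CRC / FCS.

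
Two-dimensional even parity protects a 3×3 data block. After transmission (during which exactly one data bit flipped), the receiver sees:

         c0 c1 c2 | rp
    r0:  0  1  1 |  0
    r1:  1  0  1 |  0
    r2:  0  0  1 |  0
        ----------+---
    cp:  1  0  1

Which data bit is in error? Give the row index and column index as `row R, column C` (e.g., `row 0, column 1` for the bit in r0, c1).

Recompute each row's even parity and compare to rp:
  r0: data parity 0, sent rp 0 → ok
  r1: data parity 0, sent rp 0 → ok
  r2: data parity 1, sent rp 0 → mismatch
Recompute each column's even parity and compare to cp:
  c0: data parity 1, sent cp 1 → ok
  c1: data parity 1, sent cp 0 → mismatch
  c2: data parity 1, sent cp 1 → ok
Exactly one row (r2) and one column (c1) fail → the flipped bit is at their intersection.

row 2, column 1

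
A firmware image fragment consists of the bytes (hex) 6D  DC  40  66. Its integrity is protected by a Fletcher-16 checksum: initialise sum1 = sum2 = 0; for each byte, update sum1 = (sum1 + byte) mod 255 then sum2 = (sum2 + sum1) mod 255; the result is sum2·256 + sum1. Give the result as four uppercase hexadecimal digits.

Running sums (mod 255):
  after byte 0 (6D): sum1=109, sum2=109
  after byte 1 (DC): sum1=74, sum2=183
  after byte 2 (40): sum1=138, sum2=66
  after byte 3 (66): sum1=240, sum2=51
Checksum = sum2·256 + sum1 = 51·256 + 240 = 13296 = 0x33F0.

33F0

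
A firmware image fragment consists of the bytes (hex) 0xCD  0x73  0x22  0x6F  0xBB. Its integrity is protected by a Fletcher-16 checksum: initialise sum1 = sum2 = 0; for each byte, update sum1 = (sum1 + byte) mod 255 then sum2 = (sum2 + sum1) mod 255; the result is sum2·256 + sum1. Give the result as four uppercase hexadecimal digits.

D38E

Running sums (mod 255):
  after byte 0 (0xCD): sum1=205, sum2=205
  after byte 1 (0x73): sum1=65, sum2=15
  after byte 2 (0x22): sum1=99, sum2=114
  after byte 3 (0x6F): sum1=210, sum2=69
  after byte 4 (0xBB): sum1=142, sum2=211
Checksum = sum2·256 + sum1 = 211·256 + 142 = 54158 = 0xD38E.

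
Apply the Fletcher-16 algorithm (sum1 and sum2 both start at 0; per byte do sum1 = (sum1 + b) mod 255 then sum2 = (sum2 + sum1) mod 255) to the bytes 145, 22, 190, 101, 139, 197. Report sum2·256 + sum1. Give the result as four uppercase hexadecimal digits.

Running sums (mod 255):
  after byte 0 (145): sum1=145, sum2=145
  after byte 1 (22): sum1=167, sum2=57
  after byte 2 (190): sum1=102, sum2=159
  after byte 3 (101): sum1=203, sum2=107
  after byte 4 (139): sum1=87, sum2=194
  after byte 5 (197): sum1=29, sum2=223
Checksum = sum2·256 + sum1 = 223·256 + 29 = 57117 = 0xDF1D.

DF1D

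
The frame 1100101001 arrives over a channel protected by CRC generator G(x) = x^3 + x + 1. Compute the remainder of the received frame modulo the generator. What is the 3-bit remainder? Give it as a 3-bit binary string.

011

Modulo-2 division of 1100101001 by 1011:
  pos 0: 1100 XOR 1011 = 0111
  pos 1: 1111 XOR 1011 = 0100
  pos 2: 1000 XOR 1011 = 0011
  pos 4: 1110 XOR 1011 = 0101
  pos 5: 1010 XOR 1011 = 0001
Remainder = 011 (nonzero — an error is detected).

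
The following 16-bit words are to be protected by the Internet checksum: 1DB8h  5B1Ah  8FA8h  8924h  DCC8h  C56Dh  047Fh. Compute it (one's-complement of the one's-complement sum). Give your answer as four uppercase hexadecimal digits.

One's-complement addition (fold any carry out of bit 15 back into bit 0):
  0x1DB8 + 0x5B1A = 0x078D2
  0x78D2 + 0x8FA8 = 0x1087A → wrap carry → 0x087B
  0x087B + 0x8924 = 0x0919F
  0x919F + 0xDCC8 = 0x16E67 → wrap carry → 0x6E68
  0x6E68 + 0xC56D = 0x133D5 → wrap carry → 0x33D6
  0x33D6 + 0x047F = 0x03855
One's-complement sum = 0x3855.
Checksum = ~0x3855 & 0xFFFF = 0xC7AA.

C7AA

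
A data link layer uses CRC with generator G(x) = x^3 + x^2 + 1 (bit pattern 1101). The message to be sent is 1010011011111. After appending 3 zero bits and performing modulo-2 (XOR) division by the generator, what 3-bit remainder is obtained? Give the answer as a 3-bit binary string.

Append 3 zeros: 1010011011111000. Divide by 1101 (XOR where the leading bit is 1):
  pos 0: 1010 XOR 1101 = 0111
  pos 1: 1110 XOR 1101 = 0011
  pos 3: 1111 XOR 1101 = 0010
  pos 5: 1001 XOR 1101 = 0100
  pos 6: 1001 XOR 1101 = 0100
  pos 7: 1001 XOR 1101 = 0100
  pos 8: 1001 XOR 1101 = 0100
  pos 9: 1001 XOR 1101 = 0100
  pos 10: 1000 XOR 1101 = 0101
  pos 11: 1010 XOR 1101 = 0111
  pos 12: 1110 XOR 1101 = 0011
Remainder (last 3 bits) = 011. This is the CRC / FCS.

011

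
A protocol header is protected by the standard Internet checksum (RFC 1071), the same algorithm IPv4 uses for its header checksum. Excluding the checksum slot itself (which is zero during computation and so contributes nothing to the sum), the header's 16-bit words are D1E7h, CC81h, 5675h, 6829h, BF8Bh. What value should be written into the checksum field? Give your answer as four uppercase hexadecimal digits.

One's-complement addition (fold any carry out of bit 15 back into bit 0):
  0xD1E7 + 0xCC81 = 0x19E68 → wrap carry → 0x9E69
  0x9E69 + 0x5675 = 0x0F4DE
  0xF4DE + 0x6829 = 0x15D07 → wrap carry → 0x5D08
  0x5D08 + 0xBF8B = 0x11C93 → wrap carry → 0x1C94
One's-complement sum = 0x1C94.
Checksum = ~0x1C94 & 0xFFFF = 0xE36B.

E36B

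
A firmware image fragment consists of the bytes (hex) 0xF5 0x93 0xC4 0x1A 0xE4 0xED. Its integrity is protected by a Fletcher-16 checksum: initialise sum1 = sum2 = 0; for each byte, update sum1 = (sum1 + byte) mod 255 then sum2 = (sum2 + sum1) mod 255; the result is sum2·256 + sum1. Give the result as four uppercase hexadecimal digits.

BE3B

Running sums (mod 255):
  after byte 0 (0xF5): sum1=245, sum2=245
  after byte 1 (0x93): sum1=137, sum2=127
  after byte 2 (0xC4): sum1=78, sum2=205
  after byte 3 (0x1A): sum1=104, sum2=54
  after byte 4 (0xE4): sum1=77, sum2=131
  after byte 5 (0xED): sum1=59, sum2=190
Checksum = sum2·256 + sum1 = 190·256 + 59 = 48699 = 0xBE3B.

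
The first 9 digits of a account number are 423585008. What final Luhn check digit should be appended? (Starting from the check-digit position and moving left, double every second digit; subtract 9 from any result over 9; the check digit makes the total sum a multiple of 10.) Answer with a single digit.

Partial digits right→left: 8 0 0 5 8 5 3 2 4
Double every second digit counting from the check-digit position (so the 1st, 3rd, 5th, ... of the partial from the right).
  doubled (with −9 where >9): 7 0 7 6 8 → sum 28
  kept as-is: 0 5 5 2 → sum 12
Total = 28 + 12 = 40.
Check digit = (10 − (40 mod 10)) mod 10 = 0.

0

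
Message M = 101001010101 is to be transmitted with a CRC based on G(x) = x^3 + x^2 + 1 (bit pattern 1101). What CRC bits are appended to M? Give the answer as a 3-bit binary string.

001

Append 3 zeros: 101001010101000. Divide by 1101 (XOR where the leading bit is 1):
  pos 0: 1010 XOR 1101 = 0111
  pos 1: 1110 XOR 1101 = 0011
  pos 3: 1110 XOR 1101 = 0011
  pos 5: 1110 XOR 1101 = 0011
  pos 7: 1110 XOR 1101 = 0011
  pos 9: 1110 XOR 1101 = 0011
  pos 11: 1100 XOR 1101 = 0001
Remainder (last 3 bits) = 001. This is the CRC / FCS.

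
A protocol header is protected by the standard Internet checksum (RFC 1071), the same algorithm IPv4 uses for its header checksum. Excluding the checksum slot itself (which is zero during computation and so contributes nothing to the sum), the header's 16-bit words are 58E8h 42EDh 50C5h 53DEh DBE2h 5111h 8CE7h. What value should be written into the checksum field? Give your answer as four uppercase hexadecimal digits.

05AB

One's-complement addition (fold any carry out of bit 15 back into bit 0):
  0x58E8 + 0x42ED = 0x09BD5
  0x9BD5 + 0x50C5 = 0x0EC9A
  0xEC9A + 0x53DE = 0x14078 → wrap carry → 0x4079
  0x4079 + 0xDBE2 = 0x11C5B → wrap carry → 0x1C5C
  0x1C5C + 0x5111 = 0x06D6D
  0x6D6D + 0x8CE7 = 0x0FA54
One's-complement sum = 0xFA54.
Checksum = ~0xFA54 & 0xFFFF = 0x05AB.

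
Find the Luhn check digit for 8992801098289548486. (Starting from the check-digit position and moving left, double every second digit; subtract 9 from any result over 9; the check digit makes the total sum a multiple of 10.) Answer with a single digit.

Partial digits right→left: 6 8 4 8 4 5 9 8 2 8 9 0 1 0 8 2 9 9 8
Double every second digit counting from the check-digit position (so the 1st, 3rd, 5th, ... of the partial from the right).
  doubled (with −9 where >9): 3 8 8 9 4 9 2 7 9 7 → sum 66
  kept as-is: 8 8 5 8 8 0 0 2 9 → sum 48
Total = 66 + 48 = 114.
Check digit = (10 − (114 mod 10)) mod 10 = 6.

6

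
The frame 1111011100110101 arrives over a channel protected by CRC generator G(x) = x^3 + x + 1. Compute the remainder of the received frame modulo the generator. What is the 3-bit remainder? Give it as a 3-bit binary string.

000

Modulo-2 division of 1111011100110101 by 1011:
  pos 0: 1111 XOR 1011 = 0100
  pos 1: 1000 XOR 1011 = 0011
  pos 3: 1111 XOR 1011 = 0100
  pos 4: 1001 XOR 1011 = 0010
  pos 6: 1000 XOR 1011 = 0011
  pos 8: 1111 XOR 1011 = 0100
  pos 9: 1000 XOR 1011 = 0011
  pos 11: 1110 XOR 1011 = 0101
  pos 12: 1011 XOR 1011 = 0000
Remainder = 000 (zero — the frame passes the CRC check).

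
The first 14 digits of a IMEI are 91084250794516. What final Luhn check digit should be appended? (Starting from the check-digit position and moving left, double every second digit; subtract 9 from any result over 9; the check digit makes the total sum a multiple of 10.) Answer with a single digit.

Partial digits right→left: 6 1 5 4 9 7 0 5 2 4 8 0 1 9
Double every second digit counting from the check-digit position (so the 1st, 3rd, 5th, ... of the partial from the right).
  doubled (with −9 where >9): 3 1 9 0 4 7 2 → sum 26
  kept as-is: 1 4 7 5 4 0 9 → sum 30
Total = 26 + 30 = 56.
Check digit = (10 − (56 mod 10)) mod 10 = 4.

4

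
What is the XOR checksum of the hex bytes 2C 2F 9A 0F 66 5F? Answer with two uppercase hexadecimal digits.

XOR the bytes together:
  start with 0x2C
  0x2C ⊕ 0x2F = 0x03
  0x03 ⊕ 0x9A = 0x99
  0x99 ⊕ 0x0F = 0x96
  0x96 ⊕ 0x66 = 0xF0
  0xF0 ⊕ 0x5F = 0xAF

AF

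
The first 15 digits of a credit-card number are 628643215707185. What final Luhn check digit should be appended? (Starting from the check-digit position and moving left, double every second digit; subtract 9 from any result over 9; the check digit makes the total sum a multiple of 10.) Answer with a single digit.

0

Partial digits right→left: 5 8 1 7 0 7 5 1 2 3 4 6 8 2 6
Double every second digit counting from the check-digit position (so the 1st, 3rd, 5th, ... of the partial from the right).
  doubled (with −9 where >9): 1 2 0 1 4 8 7 3 → sum 26
  kept as-is: 8 7 7 1 3 6 2 → sum 34
Total = 26 + 34 = 60.
Check digit = (10 − (60 mod 10)) mod 10 = 0.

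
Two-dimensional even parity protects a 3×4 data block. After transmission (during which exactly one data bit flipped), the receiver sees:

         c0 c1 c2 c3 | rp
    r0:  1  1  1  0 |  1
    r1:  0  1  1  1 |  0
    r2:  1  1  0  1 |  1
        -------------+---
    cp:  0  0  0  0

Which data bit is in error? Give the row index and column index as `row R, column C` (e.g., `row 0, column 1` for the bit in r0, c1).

row 1, column 1

Recompute each row's even parity and compare to rp:
  r0: data parity 1, sent rp 1 → ok
  r1: data parity 1, sent rp 0 → mismatch
  r2: data parity 1, sent rp 1 → ok
Recompute each column's even parity and compare to cp:
  c0: data parity 0, sent cp 0 → ok
  c1: data parity 1, sent cp 0 → mismatch
  c2: data parity 0, sent cp 0 → ok
  c3: data parity 0, sent cp 0 → ok
Exactly one row (r1) and one column (c1) fail → the flipped bit is at their intersection.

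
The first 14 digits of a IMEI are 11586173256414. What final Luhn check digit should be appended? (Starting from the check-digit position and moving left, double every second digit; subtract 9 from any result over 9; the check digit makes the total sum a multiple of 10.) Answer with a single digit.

8

Partial digits right→left: 4 1 4 6 5 2 3 7 1 6 8 5 1 1
Double every second digit counting from the check-digit position (so the 1st, 3rd, 5th, ... of the partial from the right).
  doubled (with −9 where >9): 8 8 1 6 2 7 2 → sum 34
  kept as-is: 1 6 2 7 6 5 1 → sum 28
Total = 34 + 28 = 62.
Check digit = (10 − (62 mod 10)) mod 10 = 8.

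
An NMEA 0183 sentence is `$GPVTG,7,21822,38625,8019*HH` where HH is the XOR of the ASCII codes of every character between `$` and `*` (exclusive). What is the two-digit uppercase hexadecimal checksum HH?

64

XOR the ASCII codes of the payload characters:
  'G' = 0x47 → acc = 0x47
  'P' = 0x50 → acc = 0x17
  'V' = 0x56 → acc = 0x41
  'T' = 0x54 → acc = 0x15
  'G' = 0x47 → acc = 0x52
  ',' = 0x2C → acc = 0x7E
  '7' = 0x37 → acc = 0x49
  ',' = 0x2C → acc = 0x65
  '2' = 0x32 → acc = 0x57
  '1' = 0x31 → acc = 0x66
  '8' = 0x38 → acc = 0x5E
  '2' = 0x32 → acc = 0x6C
  '2' = 0x32 → acc = 0x5E
  ',' = 0x2C → acc = 0x72
  '3' = 0x33 → acc = 0x41
  '8' = 0x38 → acc = 0x79
  '6' = 0x36 → acc = 0x4F
  '2' = 0x32 → acc = 0x7D
  '5' = 0x35 → acc = 0x48
  ',' = 0x2C → acc = 0x64
  '8' = 0x38 → acc = 0x5C
  '0' = 0x30 → acc = 0x6C
  '1' = 0x31 → acc = 0x5D
  '9' = 0x39 → acc = 0x64
Checksum = 0x64.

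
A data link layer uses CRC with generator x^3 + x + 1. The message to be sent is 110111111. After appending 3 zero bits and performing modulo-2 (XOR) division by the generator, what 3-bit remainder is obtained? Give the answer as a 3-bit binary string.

Append 3 zeros: 110111111000. Divide by 1011 (XOR where the leading bit is 1):
  pos 0: 1101 XOR 1011 = 0110
  pos 1: 1101 XOR 1011 = 0110
  pos 2: 1101 XOR 1011 = 0110
  pos 3: 1101 XOR 1011 = 0110
  pos 4: 1101 XOR 1011 = 0110
  pos 5: 1101 XOR 1011 = 0110
  pos 6: 1100 XOR 1011 = 0111
  pos 7: 1110 XOR 1011 = 0101
  pos 8: 1010 XOR 1011 = 0001
Remainder (last 3 bits) = 001. This is the CRC / FCS.

001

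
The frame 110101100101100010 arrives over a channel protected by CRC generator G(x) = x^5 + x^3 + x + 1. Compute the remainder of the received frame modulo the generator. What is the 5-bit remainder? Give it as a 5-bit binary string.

10101

Modulo-2 division of 110101100101100010 by 101011:
  pos 0: 110101 XOR 101011 = 011110
  pos 1: 111101 XOR 101011 = 010110
  pos 2: 101100 XOR 101011 = 000111
  pos 5: 111010 XOR 101011 = 010001
  pos 6: 100011 XOR 101011 = 001000
  pos 8: 100010 XOR 101011 = 001001
  pos 10: 100100 XOR 101011 = 001111
  pos 12: 111110 XOR 101011 = 010101
Remainder = 10101 (nonzero — an error is detected).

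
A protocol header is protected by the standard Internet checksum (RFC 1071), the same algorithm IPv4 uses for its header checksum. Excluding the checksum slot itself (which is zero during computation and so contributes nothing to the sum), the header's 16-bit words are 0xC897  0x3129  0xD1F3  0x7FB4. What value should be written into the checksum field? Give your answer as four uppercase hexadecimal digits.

One's-complement addition (fold any carry out of bit 15 back into bit 0):
  0xC897 + 0x3129 = 0x0F9C0
  0xF9C0 + 0xD1F3 = 0x1CBB3 → wrap carry → 0xCBB4
  0xCBB4 + 0x7FB4 = 0x14B68 → wrap carry → 0x4B69
One's-complement sum = 0x4B69.
Checksum = ~0x4B69 & 0xFFFF = 0xB496.

B496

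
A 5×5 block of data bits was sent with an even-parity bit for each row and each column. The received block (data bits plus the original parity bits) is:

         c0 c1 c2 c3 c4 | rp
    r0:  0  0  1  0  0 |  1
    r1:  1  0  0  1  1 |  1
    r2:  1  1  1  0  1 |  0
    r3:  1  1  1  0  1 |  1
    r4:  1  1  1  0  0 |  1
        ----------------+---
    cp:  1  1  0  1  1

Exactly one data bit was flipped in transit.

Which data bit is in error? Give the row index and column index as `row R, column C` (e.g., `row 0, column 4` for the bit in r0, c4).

row 3, column 0

Recompute each row's even parity and compare to rp:
  r0: data parity 1, sent rp 1 → ok
  r1: data parity 1, sent rp 1 → ok
  r2: data parity 0, sent rp 0 → ok
  r3: data parity 0, sent rp 1 → mismatch
  r4: data parity 1, sent rp 1 → ok
Recompute each column's even parity and compare to cp:
  c0: data parity 0, sent cp 1 → mismatch
  c1: data parity 1, sent cp 1 → ok
  c2: data parity 0, sent cp 0 → ok
  c3: data parity 1, sent cp 1 → ok
  c4: data parity 1, sent cp 1 → ok
Exactly one row (r3) and one column (c0) fail → the flipped bit is at their intersection.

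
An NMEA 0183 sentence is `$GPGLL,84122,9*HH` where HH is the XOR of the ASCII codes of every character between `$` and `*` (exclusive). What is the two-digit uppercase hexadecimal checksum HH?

54

XOR the ASCII codes of the payload characters:
  'G' = 0x47 → acc = 0x47
  'P' = 0x50 → acc = 0x17
  'G' = 0x47 → acc = 0x50
  'L' = 0x4C → acc = 0x1C
  'L' = 0x4C → acc = 0x50
  ',' = 0x2C → acc = 0x7C
  '8' = 0x38 → acc = 0x44
  '4' = 0x34 → acc = 0x70
  '1' = 0x31 → acc = 0x41
  '2' = 0x32 → acc = 0x73
  '2' = 0x32 → acc = 0x41
  ',' = 0x2C → acc = 0x6D
  '9' = 0x39 → acc = 0x54
Checksum = 0x54.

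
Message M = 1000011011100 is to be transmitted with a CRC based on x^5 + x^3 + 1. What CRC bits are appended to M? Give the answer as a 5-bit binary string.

00011

Append 5 zeros: 100001101110000000. Divide by 101001 (XOR where the leading bit is 1):
  pos 0: 100001 XOR 101001 = 001000
  pos 2: 100010 XOR 101001 = 001011
  pos 4: 101111 XOR 101001 = 000110
  pos 7: 110100 XOR 101001 = 011101
  pos 8: 111010 XOR 101001 = 010011
  pos 9: 100110 XOR 101001 = 001111
  pos 11: 111100 XOR 101001 = 010101
  pos 12: 101010 XOR 101001 = 000011
Remainder (last 5 bits) = 00011. This is the CRC / FCS.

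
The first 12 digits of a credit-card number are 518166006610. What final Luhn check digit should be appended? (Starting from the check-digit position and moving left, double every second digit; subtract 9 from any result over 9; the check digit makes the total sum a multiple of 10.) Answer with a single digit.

4

Partial digits right→left: 0 1 6 6 0 0 6 6 1 8 1 5
Double every second digit counting from the check-digit position (so the 1st, 3rd, 5th, ... of the partial from the right).
  doubled (with −9 where >9): 0 3 0 3 2 2 → sum 10
  kept as-is: 1 6 0 6 8 5 → sum 26
Total = 10 + 26 = 36.
Check digit = (10 − (36 mod 10)) mod 10 = 4.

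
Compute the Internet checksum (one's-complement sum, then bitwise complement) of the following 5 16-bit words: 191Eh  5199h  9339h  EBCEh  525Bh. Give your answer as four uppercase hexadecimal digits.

C3E4

One's-complement addition (fold any carry out of bit 15 back into bit 0):
  0x191E + 0x5199 = 0x06AB7
  0x6AB7 + 0x9339 = 0x0FDF0
  0xFDF0 + 0xEBCE = 0x1E9BE → wrap carry → 0xE9BF
  0xE9BF + 0x525B = 0x13C1A → wrap carry → 0x3C1B
One's-complement sum = 0x3C1B.
Checksum = ~0x3C1B & 0xFFFF = 0xC3E4.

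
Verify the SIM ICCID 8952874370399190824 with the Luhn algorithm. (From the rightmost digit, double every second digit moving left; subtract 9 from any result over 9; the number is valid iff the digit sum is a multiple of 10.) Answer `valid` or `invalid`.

From the right, keep odd positions and double even positions (subtract 9 from any doubled value over 9):
  doubled (positions 2,4,...): 4 0 2 9 0 6 5 4 9 → sum 39
  kept (positions 1,3,...): 4 8 9 9 3 7 4 8 5 8 → sum 65
Total = 104.
104 mod 10 = 4, so the number is invalid.

invalid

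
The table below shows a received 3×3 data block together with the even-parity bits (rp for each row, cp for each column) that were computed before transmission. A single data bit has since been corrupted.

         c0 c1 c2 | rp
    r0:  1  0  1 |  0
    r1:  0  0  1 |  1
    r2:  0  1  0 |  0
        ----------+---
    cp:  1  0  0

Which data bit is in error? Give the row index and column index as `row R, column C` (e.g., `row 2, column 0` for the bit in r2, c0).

row 2, column 1

Recompute each row's even parity and compare to rp:
  r0: data parity 0, sent rp 0 → ok
  r1: data parity 1, sent rp 1 → ok
  r2: data parity 1, sent rp 0 → mismatch
Recompute each column's even parity and compare to cp:
  c0: data parity 1, sent cp 1 → ok
  c1: data parity 1, sent cp 0 → mismatch
  c2: data parity 0, sent cp 0 → ok
Exactly one row (r2) and one column (c1) fail → the flipped bit is at their intersection.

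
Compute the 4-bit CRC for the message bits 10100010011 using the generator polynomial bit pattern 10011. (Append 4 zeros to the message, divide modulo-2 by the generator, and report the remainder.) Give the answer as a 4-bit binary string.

0110

Append 4 zeros: 101000100110000. Divide by 10011 (XOR where the leading bit is 1):
  pos 0: 10100 XOR 10011 = 00111
  pos 2: 11101 XOR 10011 = 01110
  pos 3: 11100 XOR 10011 = 01111
  pos 4: 11110 XOR 10011 = 01101
  pos 5: 11011 XOR 10011 = 01000
  pos 6: 10001 XOR 10011 = 00010
  pos 9: 10000 XOR 10011 = 00011
Remainder (last 4 bits) = 0110. This is the CRC / FCS.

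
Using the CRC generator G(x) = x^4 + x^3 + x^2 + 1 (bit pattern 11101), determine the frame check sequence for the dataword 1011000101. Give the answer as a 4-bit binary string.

Append 4 zeros: 10110001010000. Divide by 11101 (XOR where the leading bit is 1):
  pos 0: 10110 XOR 11101 = 01011
  pos 1: 10110 XOR 11101 = 01011
  pos 2: 10110 XOR 11101 = 01011
  pos 3: 10111 XOR 11101 = 01010
  pos 4: 10100 XOR 11101 = 01001
  pos 5: 10011 XOR 11101 = 01110
  pos 6: 11100 XOR 11101 = 00001
Remainder (last 4 bits) = 1000. This is the CRC / FCS.

1000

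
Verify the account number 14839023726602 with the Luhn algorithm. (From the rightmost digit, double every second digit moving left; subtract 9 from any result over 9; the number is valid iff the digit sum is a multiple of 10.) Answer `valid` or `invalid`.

From the right, keep odd positions and double even positions (subtract 9 from any doubled value over 9):
  doubled (positions 2,4,...): 0 3 5 4 9 7 2 → sum 30
  kept (positions 1,3,...): 2 6 2 3 0 3 4 → sum 20
Total = 50.
50 mod 10 = 0, so the number is valid.

valid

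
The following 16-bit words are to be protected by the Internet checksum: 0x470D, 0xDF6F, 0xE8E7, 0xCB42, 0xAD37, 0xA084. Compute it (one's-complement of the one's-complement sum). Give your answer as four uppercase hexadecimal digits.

One's-complement addition (fold any carry out of bit 15 back into bit 0):
  0x470D + 0xDF6F = 0x1267C → wrap carry → 0x267D
  0x267D + 0xE8E7 = 0x10F64 → wrap carry → 0x0F65
  0x0F65 + 0xCB42 = 0x0DAA7
  0xDAA7 + 0xAD37 = 0x187DE → wrap carry → 0x87DF
  0x87DF + 0xA084 = 0x12863 → wrap carry → 0x2864
One's-complement sum = 0x2864.
Checksum = ~0x2864 & 0xFFFF = 0xD79B.

D79B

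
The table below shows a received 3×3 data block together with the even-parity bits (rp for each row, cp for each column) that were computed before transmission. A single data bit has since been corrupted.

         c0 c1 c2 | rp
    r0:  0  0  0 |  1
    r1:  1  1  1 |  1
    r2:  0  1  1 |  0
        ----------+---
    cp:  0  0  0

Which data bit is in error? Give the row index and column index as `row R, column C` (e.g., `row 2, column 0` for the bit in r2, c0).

Recompute each row's even parity and compare to rp:
  r0: data parity 0, sent rp 1 → mismatch
  r1: data parity 1, sent rp 1 → ok
  r2: data parity 0, sent rp 0 → ok
Recompute each column's even parity and compare to cp:
  c0: data parity 1, sent cp 0 → mismatch
  c1: data parity 0, sent cp 0 → ok
  c2: data parity 0, sent cp 0 → ok
Exactly one row (r0) and one column (c0) fail → the flipped bit is at their intersection.

row 0, column 0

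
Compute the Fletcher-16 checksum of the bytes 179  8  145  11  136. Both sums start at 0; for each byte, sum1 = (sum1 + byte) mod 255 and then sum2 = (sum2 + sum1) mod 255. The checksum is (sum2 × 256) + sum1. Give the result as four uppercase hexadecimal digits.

Running sums (mod 255):
  after byte 0 (179): sum1=179, sum2=179
  after byte 1 (8): sum1=187, sum2=111
  after byte 2 (145): sum1=77, sum2=188
  after byte 3 (11): sum1=88, sum2=21
  after byte 4 (136): sum1=224, sum2=245
Checksum = sum2·256 + sum1 = 245·256 + 224 = 62944 = 0xF5E0.

F5E0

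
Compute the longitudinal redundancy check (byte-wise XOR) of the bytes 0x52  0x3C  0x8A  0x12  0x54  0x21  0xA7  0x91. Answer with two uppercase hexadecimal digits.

XOR the bytes together:
  start with 0x52
  0x52 ⊕ 0x3C = 0x6E
  0x6E ⊕ 0x8A = 0xE4
  0xE4 ⊕ 0x12 = 0xF6
  0xF6 ⊕ 0x54 = 0xA2
  0xA2 ⊕ 0x21 = 0x83
  0x83 ⊕ 0xA7 = 0x24
  0x24 ⊕ 0x91 = 0xB5

B5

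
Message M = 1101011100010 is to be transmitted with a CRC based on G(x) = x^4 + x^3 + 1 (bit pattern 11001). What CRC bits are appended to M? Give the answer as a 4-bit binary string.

1100

Append 4 zeros: 11010111000100000. Divide by 11001 (XOR where the leading bit is 1):
  pos 0: 11010 XOR 11001 = 00011
  pos 3: 11111 XOR 11001 = 00110
  pos 5: 11000 XOR 11001 = 00001
  pos 9: 10100 XOR 11001 = 01101
  pos 10: 11010 XOR 11001 = 00011
Remainder (last 4 bits) = 1100. This is the CRC / FCS.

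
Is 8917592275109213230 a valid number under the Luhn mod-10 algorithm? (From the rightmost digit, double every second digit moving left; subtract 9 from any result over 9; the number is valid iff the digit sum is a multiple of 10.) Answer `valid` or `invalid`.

From the right, keep odd positions and double even positions (subtract 9 from any doubled value over 9):
  doubled (positions 2,4,...): 6 6 4 0 1 4 9 5 9 → sum 44
  kept (positions 1,3,...): 0 2 1 9 1 7 2 5 1 8 → sum 36
Total = 80.
80 mod 10 = 0, so the number is valid.

valid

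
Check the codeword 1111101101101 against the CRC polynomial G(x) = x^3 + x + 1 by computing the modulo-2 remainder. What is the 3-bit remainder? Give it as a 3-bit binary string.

000

Modulo-2 division of 1111101101101 by 1011:
  pos 0: 1111 XOR 1011 = 0100
  pos 1: 1001 XOR 1011 = 0010
  pos 3: 1001 XOR 1011 = 0010
  pos 5: 1010 XOR 1011 = 0001
  pos 8: 1110 XOR 1011 = 0101
  pos 9: 1011 XOR 1011 = 0000
Remainder = 000 (zero — the frame passes the CRC check).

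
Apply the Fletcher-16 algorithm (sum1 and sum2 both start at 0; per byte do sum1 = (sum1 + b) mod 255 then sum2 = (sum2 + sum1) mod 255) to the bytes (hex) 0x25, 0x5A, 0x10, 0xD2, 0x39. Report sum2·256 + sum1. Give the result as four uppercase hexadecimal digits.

329B

Running sums (mod 255):
  after byte 0 (0x25): sum1=37, sum2=37
  after byte 1 (0x5A): sum1=127, sum2=164
  after byte 2 (0x10): sum1=143, sum2=52
  after byte 3 (0xD2): sum1=98, sum2=150
  after byte 4 (0x39): sum1=155, sum2=50
Checksum = sum2·256 + sum1 = 50·256 + 155 = 12955 = 0x329B.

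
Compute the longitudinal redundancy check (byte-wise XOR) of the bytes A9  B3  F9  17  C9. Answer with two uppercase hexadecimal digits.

XOR the bytes together:
  start with 0xA9
  0xA9 ⊕ 0xB3 = 0x1A
  0x1A ⊕ 0xF9 = 0xE3
  0xE3 ⊕ 0x17 = 0xF4
  0xF4 ⊕ 0xC9 = 0x3D

3D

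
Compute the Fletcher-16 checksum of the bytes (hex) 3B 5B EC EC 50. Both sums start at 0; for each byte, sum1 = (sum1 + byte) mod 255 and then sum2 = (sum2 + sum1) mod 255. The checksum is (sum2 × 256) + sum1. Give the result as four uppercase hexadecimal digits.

86C0

Running sums (mod 255):
  after byte 0 (3B): sum1=59, sum2=59
  after byte 1 (5B): sum1=150, sum2=209
  after byte 2 (EC): sum1=131, sum2=85
  after byte 3 (EC): sum1=112, sum2=197
  after byte 4 (50): sum1=192, sum2=134
Checksum = sum2·256 + sum1 = 134·256 + 192 = 34496 = 0x86C0.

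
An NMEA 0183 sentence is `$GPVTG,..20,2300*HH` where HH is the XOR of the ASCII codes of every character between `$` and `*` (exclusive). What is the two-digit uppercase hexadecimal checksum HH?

51

XOR the ASCII codes of the payload characters:
  'G' = 0x47 → acc = 0x47
  'P' = 0x50 → acc = 0x17
  'V' = 0x56 → acc = 0x41
  'T' = 0x54 → acc = 0x15
  'G' = 0x47 → acc = 0x52
  ',' = 0x2C → acc = 0x7E
  '.' = 0x2E → acc = 0x50
  '.' = 0x2E → acc = 0x7E
  '2' = 0x32 → acc = 0x4C
  '0' = 0x30 → acc = 0x7C
  ',' = 0x2C → acc = 0x50
  '2' = 0x32 → acc = 0x62
  '3' = 0x33 → acc = 0x51
  '0' = 0x30 → acc = 0x61
  '0' = 0x30 → acc = 0x51
Checksum = 0x51.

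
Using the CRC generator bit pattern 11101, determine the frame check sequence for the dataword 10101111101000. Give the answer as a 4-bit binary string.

0011

Append 4 zeros: 101011111010000000. Divide by 11101 (XOR where the leading bit is 1):
  pos 0: 10101 XOR 11101 = 01000
  pos 1: 10001 XOR 11101 = 01100
  pos 2: 11001 XOR 11101 = 00100
  pos 4: 10011 XOR 11101 = 01110
  pos 5: 11100 XOR 11101 = 00001
  pos 9: 11000 XOR 11101 = 00101
  pos 11: 10100 XOR 11101 = 01001
  pos 12: 10010 XOR 11101 = 01111
  pos 13: 11110 XOR 11101 = 00011
Remainder (last 4 bits) = 0011. This is the CRC / FCS.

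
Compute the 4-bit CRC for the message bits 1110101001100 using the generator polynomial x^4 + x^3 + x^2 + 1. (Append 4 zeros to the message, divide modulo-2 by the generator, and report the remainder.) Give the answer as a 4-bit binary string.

0111

Append 4 zeros: 11101010011000000. Divide by 11101 (XOR where the leading bit is 1):
  pos 0: 11101 XOR 11101 = 00000
  pos 6: 10011 XOR 11101 = 01110
  pos 7: 11100 XOR 11101 = 00001
  pos 11: 10000 XOR 11101 = 01101
  pos 12: 11010 XOR 11101 = 00111
Remainder (last 4 bits) = 0111. This is the CRC / FCS.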